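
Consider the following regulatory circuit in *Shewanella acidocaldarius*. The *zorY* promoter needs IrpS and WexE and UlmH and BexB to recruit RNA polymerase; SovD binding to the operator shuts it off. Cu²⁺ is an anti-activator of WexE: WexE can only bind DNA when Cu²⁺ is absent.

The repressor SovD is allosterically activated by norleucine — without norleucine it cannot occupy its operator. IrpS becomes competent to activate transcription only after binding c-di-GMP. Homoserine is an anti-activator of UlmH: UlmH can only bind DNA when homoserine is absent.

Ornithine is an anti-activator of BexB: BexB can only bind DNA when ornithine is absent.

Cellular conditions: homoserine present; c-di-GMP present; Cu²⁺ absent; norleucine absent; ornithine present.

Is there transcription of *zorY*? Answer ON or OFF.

OFF

c-di-GMP is present, so IrpS is active.
Cu²⁺ is absent, so WexE is active.
Norleucine is absent, so SovD is inactive.
Homoserine is present, so UlmH is inactive.
Ornithine is present, so BexB is inactive.
Required activator UlmH is absent, so *zorY* is not transcribed.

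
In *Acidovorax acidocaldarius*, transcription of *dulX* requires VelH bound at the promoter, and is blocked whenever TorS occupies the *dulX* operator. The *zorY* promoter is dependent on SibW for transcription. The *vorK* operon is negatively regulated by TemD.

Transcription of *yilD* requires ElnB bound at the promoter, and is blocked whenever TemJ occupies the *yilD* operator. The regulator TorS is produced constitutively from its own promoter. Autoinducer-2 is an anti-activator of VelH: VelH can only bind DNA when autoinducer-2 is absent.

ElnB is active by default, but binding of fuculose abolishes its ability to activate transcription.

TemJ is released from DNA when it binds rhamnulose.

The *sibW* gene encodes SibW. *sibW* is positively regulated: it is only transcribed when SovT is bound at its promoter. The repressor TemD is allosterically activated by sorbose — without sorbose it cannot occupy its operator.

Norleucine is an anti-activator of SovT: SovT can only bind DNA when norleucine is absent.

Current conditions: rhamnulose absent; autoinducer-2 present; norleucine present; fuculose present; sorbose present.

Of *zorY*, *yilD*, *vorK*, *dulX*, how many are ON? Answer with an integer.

Norleucine is present, so SovT is inactive.
Required activator SovT is absent, so *sibW* is not transcribed.
So SibW is not produced.
Required activator SibW is absent, so *zorY* is not transcribed.
→ *zorY* is OFF.
Rhamnulose is absent, so TemJ is active.
Fuculose is present, so ElnB is inactive.
With repressor TemJ bound, *yilD* is not transcribed.
→ *yilD* is OFF.
Sorbose is present, so TemD is active.
With repressor TemD bound, *vorK* is not transcribed.
→ *vorK* is OFF.
Autoinducer-2 is present, so VelH is inactive.
TorS is produced constitutively and is active.
With repressor TorS bound, *dulX* is not transcribed.
→ *dulX* is OFF.
0 of the 4 genes are transcribed.

0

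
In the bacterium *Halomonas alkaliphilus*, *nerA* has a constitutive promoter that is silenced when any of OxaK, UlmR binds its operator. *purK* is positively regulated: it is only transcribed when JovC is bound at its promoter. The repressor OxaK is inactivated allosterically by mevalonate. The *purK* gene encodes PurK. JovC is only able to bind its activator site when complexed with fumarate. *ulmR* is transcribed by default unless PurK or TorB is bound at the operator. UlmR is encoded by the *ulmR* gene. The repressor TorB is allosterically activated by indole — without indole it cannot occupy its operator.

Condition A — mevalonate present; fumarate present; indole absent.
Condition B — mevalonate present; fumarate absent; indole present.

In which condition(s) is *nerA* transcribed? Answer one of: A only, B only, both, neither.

Condition A:
Mevalonate is present, so OxaK is inactive.
Fumarate is present, so JovC is active.
No repressor is bound and JovC is active, so *purK* is transcribed.
So PurK is produced and active.
Indole is absent, so TorB is inactive.
With repressor PurK bound, *ulmR* is not transcribed.
So UlmR is not produced.
With no repressor bound, *nerA* is transcribed.
→ *nerA* is ON in A.
Condition B:
Mevalonate is present, so OxaK is inactive.
Fumarate is absent, so JovC is inactive.
Required activator JovC is absent, so *purK* is not transcribed.
So PurK is not produced.
Indole is present, so TorB is active.
With repressor TorB bound, *ulmR* is not transcribed.
So UlmR is not produced.
With no repressor bound, *nerA* is transcribed.
→ *nerA* is ON in B.

both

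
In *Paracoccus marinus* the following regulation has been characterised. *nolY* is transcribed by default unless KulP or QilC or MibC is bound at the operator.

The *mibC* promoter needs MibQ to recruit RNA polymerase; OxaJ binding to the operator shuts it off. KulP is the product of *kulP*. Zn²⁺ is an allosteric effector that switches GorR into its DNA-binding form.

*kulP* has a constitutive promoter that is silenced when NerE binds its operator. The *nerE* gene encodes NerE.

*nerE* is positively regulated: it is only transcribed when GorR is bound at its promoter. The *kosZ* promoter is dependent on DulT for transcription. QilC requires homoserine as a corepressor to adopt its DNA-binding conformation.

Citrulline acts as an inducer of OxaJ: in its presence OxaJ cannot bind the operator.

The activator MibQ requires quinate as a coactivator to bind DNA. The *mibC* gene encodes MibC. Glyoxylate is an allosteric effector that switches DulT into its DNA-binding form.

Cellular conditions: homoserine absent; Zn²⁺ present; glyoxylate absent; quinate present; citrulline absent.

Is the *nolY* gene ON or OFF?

Zn²⁺ is present, so GorR is active.
No repressor is bound and GorR is active, so *nerE* is transcribed.
So NerE is produced and active.
With repressor NerE bound, *kulP* is not transcribed.
So KulP is not produced.
Homoserine is absent, so QilC is inactive.
Quinate is present, so MibQ is active.
Citrulline is absent, so OxaJ is active.
With repressor OxaJ bound, *mibC* is not transcribed.
So MibC is not produced.
With no repressor bound, *nolY* is transcribed.

ON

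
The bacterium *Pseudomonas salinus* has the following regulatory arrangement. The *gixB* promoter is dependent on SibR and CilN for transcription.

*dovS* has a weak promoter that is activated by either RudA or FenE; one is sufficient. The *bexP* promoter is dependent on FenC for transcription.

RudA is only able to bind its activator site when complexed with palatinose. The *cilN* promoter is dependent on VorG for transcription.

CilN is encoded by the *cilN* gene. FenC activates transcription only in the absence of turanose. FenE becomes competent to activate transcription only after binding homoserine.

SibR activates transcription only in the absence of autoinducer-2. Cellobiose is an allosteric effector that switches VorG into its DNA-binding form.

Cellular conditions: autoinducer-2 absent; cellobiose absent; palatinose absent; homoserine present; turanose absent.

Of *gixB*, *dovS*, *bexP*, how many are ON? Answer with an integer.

2

Autoinducer-2 is absent, so SibR is active.
Cellobiose is absent, so VorG is inactive.
Required activator VorG is absent, so *cilN* is not transcribed.
So CilN is not produced.
Required activator CilN is absent, so *gixB* is not transcribed.
→ *gixB* is OFF.
Palatinose is absent, so RudA is inactive.
Homoserine is present, so FenE is active.
Activator FenE is present, so *dovS* is transcribed.
→ *dovS* is ON.
Turanose is absent, so FenC is active.
No repressor is bound and FenC is active, so *bexP* is transcribed.
→ *bexP* is ON.
2 of the 3 genes are transcribed.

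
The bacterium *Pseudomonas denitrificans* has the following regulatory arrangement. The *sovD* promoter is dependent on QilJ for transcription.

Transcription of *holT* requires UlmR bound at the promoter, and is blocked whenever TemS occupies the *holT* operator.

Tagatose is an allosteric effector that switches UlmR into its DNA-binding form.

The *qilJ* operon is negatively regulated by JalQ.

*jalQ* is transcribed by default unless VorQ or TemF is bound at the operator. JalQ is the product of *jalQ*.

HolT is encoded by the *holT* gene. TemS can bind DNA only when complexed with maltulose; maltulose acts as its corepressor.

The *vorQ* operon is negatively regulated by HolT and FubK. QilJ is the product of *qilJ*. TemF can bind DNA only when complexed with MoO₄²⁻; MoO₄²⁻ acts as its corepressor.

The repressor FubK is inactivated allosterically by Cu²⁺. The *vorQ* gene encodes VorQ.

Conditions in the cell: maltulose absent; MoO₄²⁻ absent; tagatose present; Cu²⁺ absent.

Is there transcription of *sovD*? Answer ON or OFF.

Tagatose is present, so UlmR is active.
Maltulose is absent, so TemS is inactive.
No repressor is bound and UlmR is active, so *holT* is transcribed.
So HolT is produced and active.
Cu²⁺ is absent, so FubK is active.
With repressor HolT bound, *vorQ* is not transcribed.
So VorQ is not produced.
MoO₄²⁻ is absent, so TemF is inactive.
With no repressor bound, *jalQ* is transcribed.
So JalQ is produced and active.
With repressor JalQ bound, *qilJ* is not transcribed.
So QilJ is not produced.
Required activator QilJ is absent, so *sovD* is not transcribed.

OFF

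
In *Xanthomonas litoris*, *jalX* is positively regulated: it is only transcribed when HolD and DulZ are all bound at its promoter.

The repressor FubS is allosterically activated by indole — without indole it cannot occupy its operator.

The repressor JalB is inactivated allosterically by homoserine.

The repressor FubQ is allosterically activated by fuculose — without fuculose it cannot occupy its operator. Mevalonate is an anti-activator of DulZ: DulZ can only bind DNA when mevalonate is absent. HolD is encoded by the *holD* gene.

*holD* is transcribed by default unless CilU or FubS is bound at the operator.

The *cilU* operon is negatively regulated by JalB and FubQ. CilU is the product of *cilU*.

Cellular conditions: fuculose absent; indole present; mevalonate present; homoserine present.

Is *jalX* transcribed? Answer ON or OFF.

Homoserine is present, so JalB is inactive.
Fuculose is absent, so FubQ is inactive.
With no repressor bound, *cilU* is transcribed.
So CilU is produced and active.
Indole is present, so FubS is active.
With repressor CilU bound, *holD* is not transcribed.
So HolD is not produced.
Mevalonate is present, so DulZ is inactive.
Required activator HolD is absent, so *jalX* is not transcribed.

OFF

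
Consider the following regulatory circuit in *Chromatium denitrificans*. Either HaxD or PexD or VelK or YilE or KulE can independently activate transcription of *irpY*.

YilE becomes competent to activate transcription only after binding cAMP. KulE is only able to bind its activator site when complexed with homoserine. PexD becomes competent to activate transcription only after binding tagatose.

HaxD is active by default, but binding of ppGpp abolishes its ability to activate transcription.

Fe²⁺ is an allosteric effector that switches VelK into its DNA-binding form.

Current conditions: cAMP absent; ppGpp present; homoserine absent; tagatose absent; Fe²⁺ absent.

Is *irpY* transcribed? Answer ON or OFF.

ppGpp is present, so HaxD is inactive.
Tagatose is absent, so PexD is inactive.
Fe²⁺ is absent, so VelK is inactive.
cAMP is absent, so YilE is inactive.
Homoserine is absent, so KulE is inactive.
No activator is available at the *irpY* promoter, so *irpY* is not transcribed.

OFF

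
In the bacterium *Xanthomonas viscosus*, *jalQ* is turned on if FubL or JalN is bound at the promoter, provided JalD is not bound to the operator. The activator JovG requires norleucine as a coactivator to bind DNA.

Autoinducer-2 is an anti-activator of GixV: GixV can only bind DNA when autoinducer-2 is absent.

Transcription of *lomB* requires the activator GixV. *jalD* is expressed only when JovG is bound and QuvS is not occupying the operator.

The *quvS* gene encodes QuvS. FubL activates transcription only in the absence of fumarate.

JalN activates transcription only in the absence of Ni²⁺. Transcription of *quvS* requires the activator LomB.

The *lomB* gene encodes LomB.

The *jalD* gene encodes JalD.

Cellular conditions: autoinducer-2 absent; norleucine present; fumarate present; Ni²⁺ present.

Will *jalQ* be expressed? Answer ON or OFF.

OFF

Fumarate is present, so FubL is inactive.
Norleucine is present, so JovG is active.
Autoinducer-2 is absent, so GixV is active.
No repressor is bound and GixV is active, so *lomB* is transcribed.
So LomB is produced and active.
No repressor is bound and LomB is active, so *quvS* is transcribed.
So QuvS is produced and active.
With repressor QuvS bound, *jalD* is not transcribed.
So JalD is not produced.
Ni²⁺ is present, so JalN is inactive.
No activator is available at the *jalQ* promoter, so *jalQ* is not transcribed.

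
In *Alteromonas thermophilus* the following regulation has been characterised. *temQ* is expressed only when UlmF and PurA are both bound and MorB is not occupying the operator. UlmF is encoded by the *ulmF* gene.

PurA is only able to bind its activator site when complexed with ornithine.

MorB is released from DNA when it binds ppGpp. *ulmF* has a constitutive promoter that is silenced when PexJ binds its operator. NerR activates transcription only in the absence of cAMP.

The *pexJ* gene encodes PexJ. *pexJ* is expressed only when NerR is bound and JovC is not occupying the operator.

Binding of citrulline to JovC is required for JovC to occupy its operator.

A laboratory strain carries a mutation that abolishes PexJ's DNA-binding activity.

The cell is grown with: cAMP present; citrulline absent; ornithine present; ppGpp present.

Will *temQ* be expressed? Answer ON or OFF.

ppGpp is present, so MorB is inactive.
PexJ is non-functional in this strain, so it has no effect.
With no repressor bound, *ulmF* is transcribed.
So UlmF is produced and active.
Ornithine is present, so PurA is active.
No repressor is bound and UlmF and PurA are active, so *temQ* is transcribed.

ON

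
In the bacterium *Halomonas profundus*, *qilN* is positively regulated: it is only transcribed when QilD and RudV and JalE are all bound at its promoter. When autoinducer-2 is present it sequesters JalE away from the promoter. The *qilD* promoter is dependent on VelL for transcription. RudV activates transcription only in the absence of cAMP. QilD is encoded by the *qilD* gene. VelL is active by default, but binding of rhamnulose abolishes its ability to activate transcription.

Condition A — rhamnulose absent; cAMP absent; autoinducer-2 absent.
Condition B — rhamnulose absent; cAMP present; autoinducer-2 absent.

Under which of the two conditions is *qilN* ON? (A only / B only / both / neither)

A only

Condition A:
Rhamnulose is absent, so VelL is active.
No repressor is bound and VelL is active, so *qilD* is transcribed.
So QilD is produced and active.
cAMP is absent, so RudV is active.
Autoinducer-2 is absent, so JalE is active.
No repressor is bound and QilD and RudV and JalE are active, so *qilN* is transcribed.
→ *qilN* is ON in A.
Condition B:
Rhamnulose is absent, so VelL is active.
No repressor is bound and VelL is active, so *qilD* is transcribed.
So QilD is produced and active.
cAMP is present, so RudV is inactive.
Autoinducer-2 is absent, so JalE is active.
Required activator RudV is absent, so *qilN* is not transcribed.
→ *qilN* is OFF in B.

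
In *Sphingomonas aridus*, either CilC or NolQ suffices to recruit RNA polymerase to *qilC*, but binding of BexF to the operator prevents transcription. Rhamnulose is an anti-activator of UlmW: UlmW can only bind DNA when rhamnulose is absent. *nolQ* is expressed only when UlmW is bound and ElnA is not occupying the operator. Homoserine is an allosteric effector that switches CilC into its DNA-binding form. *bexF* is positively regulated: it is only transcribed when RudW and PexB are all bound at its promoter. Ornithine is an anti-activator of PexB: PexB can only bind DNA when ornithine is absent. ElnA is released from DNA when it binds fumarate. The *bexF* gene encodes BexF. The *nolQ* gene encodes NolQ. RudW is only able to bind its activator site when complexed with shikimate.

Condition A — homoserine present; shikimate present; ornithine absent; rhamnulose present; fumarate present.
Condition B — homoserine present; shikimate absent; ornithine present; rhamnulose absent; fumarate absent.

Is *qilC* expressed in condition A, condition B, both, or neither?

Condition A:
Homoserine is present, so CilC is active.
Shikimate is present, so RudW is active.
Ornithine is absent, so PexB is active.
No repressor is bound and RudW and PexB are active, so *bexF* is transcribed.
So BexF is produced and active.
Rhamnulose is present, so UlmW is inactive.
Fumarate is present, so ElnA is inactive.
Required activator UlmW is absent, so *nolQ* is not transcribed.
So NolQ is not produced.
With repressor BexF bound, *qilC* is not transcribed.
→ *qilC* is OFF in A.
Condition B:
Homoserine is present, so CilC is active.
Shikimate is absent, so RudW is inactive.
Ornithine is present, so PexB is inactive.
Required activator RudW is absent, so *bexF* is not transcribed.
So BexF is not produced.
Rhamnulose is absent, so UlmW is active.
Fumarate is absent, so ElnA is active.
With repressor ElnA bound, *nolQ* is not transcribed.
So NolQ is not produced.
Activator CilC is present, so *qilC* is transcribed.
→ *qilC* is ON in B.

B only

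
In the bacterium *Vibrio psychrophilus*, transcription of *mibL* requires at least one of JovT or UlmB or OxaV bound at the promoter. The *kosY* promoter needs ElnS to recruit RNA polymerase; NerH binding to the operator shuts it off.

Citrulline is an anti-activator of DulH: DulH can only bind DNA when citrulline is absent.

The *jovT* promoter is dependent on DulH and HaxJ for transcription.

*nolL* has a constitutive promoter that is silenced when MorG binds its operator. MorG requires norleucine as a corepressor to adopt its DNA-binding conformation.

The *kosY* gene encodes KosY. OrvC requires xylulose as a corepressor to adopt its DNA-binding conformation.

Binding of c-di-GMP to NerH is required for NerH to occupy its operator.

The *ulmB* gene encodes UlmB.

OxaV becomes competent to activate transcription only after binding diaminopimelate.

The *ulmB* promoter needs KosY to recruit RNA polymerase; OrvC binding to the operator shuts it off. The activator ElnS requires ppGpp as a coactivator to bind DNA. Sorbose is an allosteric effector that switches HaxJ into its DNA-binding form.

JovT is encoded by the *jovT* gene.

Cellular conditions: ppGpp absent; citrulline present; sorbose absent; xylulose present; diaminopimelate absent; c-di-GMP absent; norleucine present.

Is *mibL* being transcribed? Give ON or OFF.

OFF

Citrulline is present, so DulH is inactive.
Sorbose is absent, so HaxJ is inactive.
Required activator DulH is absent, so *jovT* is not transcribed.
So JovT is not produced.
Xylulose is present, so OrvC is active.
c-di-GMP is absent, so NerH is inactive.
ppGpp is absent, so ElnS is inactive.
Required activator ElnS is absent, so *kosY* is not transcribed.
So KosY is not produced.
With repressor OrvC bound, *ulmB* is not transcribed.
So UlmB is not produced.
Diaminopimelate is absent, so OxaV is inactive.
No activator is available at the *mibL* promoter, so *mibL* is not transcribed.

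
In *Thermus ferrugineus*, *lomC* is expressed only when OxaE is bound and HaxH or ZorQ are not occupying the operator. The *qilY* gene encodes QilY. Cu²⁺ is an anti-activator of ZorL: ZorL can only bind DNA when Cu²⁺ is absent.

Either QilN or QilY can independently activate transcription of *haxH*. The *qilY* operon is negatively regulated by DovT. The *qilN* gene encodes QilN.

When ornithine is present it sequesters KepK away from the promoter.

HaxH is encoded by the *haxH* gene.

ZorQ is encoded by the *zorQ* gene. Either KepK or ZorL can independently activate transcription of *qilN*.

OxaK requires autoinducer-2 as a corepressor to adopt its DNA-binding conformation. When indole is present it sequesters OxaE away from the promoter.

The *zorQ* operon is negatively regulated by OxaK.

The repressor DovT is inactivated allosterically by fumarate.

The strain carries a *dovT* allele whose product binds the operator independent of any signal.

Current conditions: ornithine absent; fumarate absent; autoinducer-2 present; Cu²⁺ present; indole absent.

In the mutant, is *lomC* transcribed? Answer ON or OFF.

OFF

Indole is absent, so OxaE is active.
Ornithine is absent, so KepK is active.
Cu²⁺ is present, so ZorL is inactive.
Activator KepK is present, so *qilN* is transcribed.
So QilN is produced and active.
DovT is constitutively active in this strain.
With repressor DovT bound, *qilY* is not transcribed.
So QilY is not produced.
Activator QilN is present, so *haxH* is transcribed.
So HaxH is produced and active.
Autoinducer-2 is present, so OxaK is active.
With repressor OxaK bound, *zorQ* is not transcribed.
So ZorQ is not produced.
With repressor HaxH bound, *lomC* is not transcribed.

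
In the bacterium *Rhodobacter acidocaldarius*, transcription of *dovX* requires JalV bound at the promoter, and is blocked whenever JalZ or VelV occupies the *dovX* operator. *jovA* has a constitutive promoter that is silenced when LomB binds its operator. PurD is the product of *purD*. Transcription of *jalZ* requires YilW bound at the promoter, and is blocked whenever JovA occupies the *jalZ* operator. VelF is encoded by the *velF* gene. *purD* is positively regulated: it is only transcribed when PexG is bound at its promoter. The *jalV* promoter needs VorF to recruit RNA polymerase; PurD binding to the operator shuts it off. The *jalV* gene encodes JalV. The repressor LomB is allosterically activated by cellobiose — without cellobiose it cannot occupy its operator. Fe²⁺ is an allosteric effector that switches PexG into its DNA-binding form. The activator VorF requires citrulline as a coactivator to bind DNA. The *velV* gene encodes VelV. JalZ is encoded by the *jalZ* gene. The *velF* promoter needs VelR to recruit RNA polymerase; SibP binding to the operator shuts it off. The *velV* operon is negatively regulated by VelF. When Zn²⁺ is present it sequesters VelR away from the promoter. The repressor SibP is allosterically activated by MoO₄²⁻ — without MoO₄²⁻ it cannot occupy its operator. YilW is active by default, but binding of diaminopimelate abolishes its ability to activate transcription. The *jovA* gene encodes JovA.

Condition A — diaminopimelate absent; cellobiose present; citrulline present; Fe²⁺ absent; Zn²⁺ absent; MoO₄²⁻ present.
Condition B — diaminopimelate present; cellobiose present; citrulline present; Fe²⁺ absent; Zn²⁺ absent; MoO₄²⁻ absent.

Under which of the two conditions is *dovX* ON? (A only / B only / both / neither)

Condition A:
Diaminopimelate is absent, so YilW is active.
Cellobiose is present, so LomB is active.
With repressor LomB bound, *jovA* is not transcribed.
So JovA is not produced.
No repressor is bound and YilW is active, so *jalZ* is transcribed.
So JalZ is produced and active.
Citrulline is present, so VorF is active.
Fe²⁺ is absent, so PexG is inactive.
Required activator PexG is absent, so *purD* is not transcribed.
So PurD is not produced.
No repressor is bound and VorF is active, so *jalV* is transcribed.
So JalV is produced and active.
Zn²⁺ is absent, so VelR is active.
MoO₄²⁻ is present, so SibP is active.
With repressor SibP bound, *velF* is not transcribed.
So VelF is not produced.
With no repressor bound, *velV* is transcribed.
So VelV is produced and active.
With repressor JalZ bound, *dovX* is not transcribed.
→ *dovX* is OFF in A.
Condition B:
Diaminopimelate is present, so YilW is inactive.
Cellobiose is present, so LomB is active.
With repressor LomB bound, *jovA* is not transcribed.
So JovA is not produced.
Required activator YilW is absent, so *jalZ* is not transcribed.
So JalZ is not produced.
Citrulline is present, so VorF is active.
Fe²⁺ is absent, so PexG is inactive.
Required activator PexG is absent, so *purD* is not transcribed.
So PurD is not produced.
No repressor is bound and VorF is active, so *jalV* is transcribed.
So JalV is produced and active.
Zn²⁺ is absent, so VelR is active.
MoO₄²⁻ is absent, so SibP is inactive.
No repressor is bound and VelR is active, so *velF* is transcribed.
So VelF is produced and active.
With repressor VelF bound, *velV* is not transcribed.
So VelV is not produced.
No repressor is bound and JalV is active, so *dovX* is transcribed.
→ *dovX* is ON in B.

B only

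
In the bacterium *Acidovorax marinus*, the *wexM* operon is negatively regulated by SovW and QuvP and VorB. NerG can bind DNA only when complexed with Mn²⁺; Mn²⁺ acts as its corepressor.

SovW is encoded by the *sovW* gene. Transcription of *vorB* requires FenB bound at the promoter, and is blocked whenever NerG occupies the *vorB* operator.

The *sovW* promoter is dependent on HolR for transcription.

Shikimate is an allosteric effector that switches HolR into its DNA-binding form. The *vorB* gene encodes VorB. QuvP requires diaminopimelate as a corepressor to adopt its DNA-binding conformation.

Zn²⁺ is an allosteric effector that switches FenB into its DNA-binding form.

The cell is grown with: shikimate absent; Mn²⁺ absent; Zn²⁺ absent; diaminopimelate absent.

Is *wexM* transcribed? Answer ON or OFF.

Shikimate is absent, so HolR is inactive.
Required activator HolR is absent, so *sovW* is not transcribed.
So SovW is not produced.
Diaminopimelate is absent, so QuvP is inactive.
Mn²⁺ is absent, so NerG is inactive.
Zn²⁺ is absent, so FenB is inactive.
Required activator FenB is absent, so *vorB* is not transcribed.
So VorB is not produced.
With no repressor bound, *wexM* is transcribed.

ON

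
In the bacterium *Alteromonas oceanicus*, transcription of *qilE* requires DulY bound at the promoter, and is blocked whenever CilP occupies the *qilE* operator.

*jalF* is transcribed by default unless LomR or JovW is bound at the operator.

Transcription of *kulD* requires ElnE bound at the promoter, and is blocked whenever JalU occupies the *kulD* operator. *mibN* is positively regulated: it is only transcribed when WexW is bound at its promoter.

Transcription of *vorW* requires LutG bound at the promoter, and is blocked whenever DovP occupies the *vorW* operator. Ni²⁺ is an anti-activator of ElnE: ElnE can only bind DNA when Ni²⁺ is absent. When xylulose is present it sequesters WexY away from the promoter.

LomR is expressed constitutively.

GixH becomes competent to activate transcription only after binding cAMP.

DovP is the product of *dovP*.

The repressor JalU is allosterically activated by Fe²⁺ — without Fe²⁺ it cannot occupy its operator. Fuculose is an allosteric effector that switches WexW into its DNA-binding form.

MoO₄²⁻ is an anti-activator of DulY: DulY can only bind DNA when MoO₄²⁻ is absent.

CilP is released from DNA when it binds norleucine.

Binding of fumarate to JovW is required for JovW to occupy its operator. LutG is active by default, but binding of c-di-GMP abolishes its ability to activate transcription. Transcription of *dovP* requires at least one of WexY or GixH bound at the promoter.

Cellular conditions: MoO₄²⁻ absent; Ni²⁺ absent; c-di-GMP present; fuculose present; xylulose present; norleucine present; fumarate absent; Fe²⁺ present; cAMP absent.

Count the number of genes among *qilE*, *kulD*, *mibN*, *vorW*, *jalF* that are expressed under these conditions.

Norleucine is present, so CilP is inactive.
MoO₄²⁻ is absent, so DulY is active.
No repressor is bound and DulY is active, so *qilE* is transcribed.
→ *qilE* is ON.
Fe²⁺ is present, so JalU is active.
Ni²⁺ is absent, so ElnE is active.
With repressor JalU bound, *kulD* is not transcribed.
→ *kulD* is OFF.
Fuculose is present, so WexW is active.
No repressor is bound and WexW is active, so *mibN* is transcribed.
→ *mibN* is ON.
Xylulose is present, so WexY is inactive.
cAMP is absent, so GixH is inactive.
No activator is available at the *dovP* promoter, so *dovP* is not transcribed.
So DovP is not produced.
c-di-GMP is present, so LutG is inactive.
Required activator LutG is absent, so *vorW* is not transcribed.
→ *vorW* is OFF.
LomR is produced constitutively and is active.
Fumarate is absent, so JovW is inactive.
With repressor LomR bound, *jalF* is not transcribed.
→ *jalF* is OFF.
2 of the 5 genes are transcribed.

2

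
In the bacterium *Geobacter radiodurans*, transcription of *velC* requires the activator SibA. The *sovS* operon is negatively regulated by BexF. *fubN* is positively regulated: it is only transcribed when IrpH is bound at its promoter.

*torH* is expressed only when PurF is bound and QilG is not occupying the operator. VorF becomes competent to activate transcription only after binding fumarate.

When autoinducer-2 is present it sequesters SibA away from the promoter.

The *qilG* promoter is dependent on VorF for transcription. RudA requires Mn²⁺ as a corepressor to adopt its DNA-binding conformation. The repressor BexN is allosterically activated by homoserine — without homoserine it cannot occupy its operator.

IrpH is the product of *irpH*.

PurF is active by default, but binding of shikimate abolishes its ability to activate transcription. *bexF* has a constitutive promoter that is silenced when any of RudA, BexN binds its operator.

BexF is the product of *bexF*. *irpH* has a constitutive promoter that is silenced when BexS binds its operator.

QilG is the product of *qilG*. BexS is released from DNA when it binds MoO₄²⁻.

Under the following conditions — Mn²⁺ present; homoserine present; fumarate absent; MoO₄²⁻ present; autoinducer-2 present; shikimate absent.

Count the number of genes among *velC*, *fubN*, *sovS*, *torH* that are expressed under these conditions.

3

Autoinducer-2 is present, so SibA is inactive.
Required activator SibA is absent, so *velC* is not transcribed.
→ *velC* is OFF.
MoO₄²⁻ is present, so BexS is inactive.
With no repressor bound, *irpH* is transcribed.
So IrpH is produced and active.
No repressor is bound and IrpH is active, so *fubN* is transcribed.
→ *fubN* is ON.
Mn²⁺ is present, so RudA is active.
Homoserine is present, so BexN is active.
With repressor RudA bound, *bexF* is not transcribed.
So BexF is not produced.
With no repressor bound, *sovS* is transcribed.
→ *sovS* is ON.
Shikimate is absent, so PurF is active.
Fumarate is absent, so VorF is inactive.
Required activator VorF is absent, so *qilG* is not transcribed.
So QilG is not produced.
No repressor is bound and PurF is active, so *torH* is transcribed.
→ *torH* is ON.
3 of the 4 genes are transcribed.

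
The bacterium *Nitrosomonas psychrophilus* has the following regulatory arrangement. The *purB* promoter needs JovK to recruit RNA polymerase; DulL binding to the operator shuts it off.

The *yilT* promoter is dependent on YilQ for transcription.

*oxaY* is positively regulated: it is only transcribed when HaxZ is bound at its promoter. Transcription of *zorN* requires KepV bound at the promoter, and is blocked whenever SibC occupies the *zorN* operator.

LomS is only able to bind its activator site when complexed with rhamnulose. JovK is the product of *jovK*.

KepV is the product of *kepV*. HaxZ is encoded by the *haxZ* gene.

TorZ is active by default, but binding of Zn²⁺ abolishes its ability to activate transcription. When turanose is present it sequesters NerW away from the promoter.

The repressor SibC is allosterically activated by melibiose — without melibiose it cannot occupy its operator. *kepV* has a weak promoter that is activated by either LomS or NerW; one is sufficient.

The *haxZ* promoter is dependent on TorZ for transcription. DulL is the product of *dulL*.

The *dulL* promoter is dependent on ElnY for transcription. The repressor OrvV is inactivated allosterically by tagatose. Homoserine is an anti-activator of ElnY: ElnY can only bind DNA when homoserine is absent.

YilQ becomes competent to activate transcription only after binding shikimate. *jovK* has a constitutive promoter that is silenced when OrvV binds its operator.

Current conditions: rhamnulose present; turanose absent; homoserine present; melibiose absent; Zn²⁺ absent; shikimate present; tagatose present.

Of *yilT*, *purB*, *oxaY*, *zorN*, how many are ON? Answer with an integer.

4

Shikimate is present, so YilQ is active.
No repressor is bound and YilQ is active, so *yilT* is transcribed.
→ *yilT* is ON.
Tagatose is present, so OrvV is inactive.
With no repressor bound, *jovK* is transcribed.
So JovK is produced and active.
Homoserine is present, so ElnY is inactive.
Required activator ElnY is absent, so *dulL* is not transcribed.
So DulL is not produced.
No repressor is bound and JovK is active, so *purB* is transcribed.
→ *purB* is ON.
Zn²⁺ is absent, so TorZ is active.
No repressor is bound and TorZ is active, so *haxZ* is transcribed.
So HaxZ is produced and active.
No repressor is bound and HaxZ is active, so *oxaY* is transcribed.
→ *oxaY* is ON.
Rhamnulose is present, so LomS is active.
Turanose is absent, so NerW is active.
Activator LomS is present, so *kepV* is transcribed.
So KepV is produced and active.
Melibiose is absent, so SibC is inactive.
No repressor is bound and KepV is active, so *zorN* is transcribed.
→ *zorN* is ON.
4 of the 4 genes are transcribed.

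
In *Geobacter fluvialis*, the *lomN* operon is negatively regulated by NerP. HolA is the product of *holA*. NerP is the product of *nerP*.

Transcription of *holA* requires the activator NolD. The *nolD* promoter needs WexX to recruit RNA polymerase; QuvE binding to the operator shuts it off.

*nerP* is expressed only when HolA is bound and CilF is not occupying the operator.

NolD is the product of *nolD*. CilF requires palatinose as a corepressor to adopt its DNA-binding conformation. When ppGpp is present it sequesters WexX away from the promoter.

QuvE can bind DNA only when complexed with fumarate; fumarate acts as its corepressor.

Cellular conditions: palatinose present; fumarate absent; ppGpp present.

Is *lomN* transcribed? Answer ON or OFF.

ON

ppGpp is present, so WexX is inactive.
Fumarate is absent, so QuvE is inactive.
Required activator WexX is absent, so *nolD* is not transcribed.
So NolD is not produced.
Required activator NolD is absent, so *holA* is not transcribed.
So HolA is not produced.
Palatinose is present, so CilF is active.
With repressor CilF bound, *nerP* is not transcribed.
So NerP is not produced.
With no repressor bound, *lomN* is transcribed.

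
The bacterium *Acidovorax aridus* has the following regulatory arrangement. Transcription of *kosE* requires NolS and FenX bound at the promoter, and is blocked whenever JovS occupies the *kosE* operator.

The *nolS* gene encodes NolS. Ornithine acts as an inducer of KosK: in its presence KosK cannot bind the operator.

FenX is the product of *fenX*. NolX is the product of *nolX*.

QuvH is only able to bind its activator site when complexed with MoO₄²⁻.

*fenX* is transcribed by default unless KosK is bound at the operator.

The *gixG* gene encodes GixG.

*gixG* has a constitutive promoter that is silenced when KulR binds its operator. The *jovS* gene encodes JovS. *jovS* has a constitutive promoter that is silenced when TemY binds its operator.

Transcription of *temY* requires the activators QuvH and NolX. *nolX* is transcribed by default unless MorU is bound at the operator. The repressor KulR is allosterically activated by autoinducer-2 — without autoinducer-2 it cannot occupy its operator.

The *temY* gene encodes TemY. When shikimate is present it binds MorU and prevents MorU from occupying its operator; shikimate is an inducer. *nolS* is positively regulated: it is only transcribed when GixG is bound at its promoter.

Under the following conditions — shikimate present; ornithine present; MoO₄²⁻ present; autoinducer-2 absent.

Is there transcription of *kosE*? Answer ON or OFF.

Autoinducer-2 is absent, so KulR is inactive.
With no repressor bound, *gixG* is transcribed.
So GixG is produced and active.
No repressor is bound and GixG is active, so *nolS* is transcribed.
So NolS is produced and active.
MoO₄²⁻ is present, so QuvH is active.
Shikimate is present, so MorU is inactive.
With no repressor bound, *nolX* is transcribed.
So NolX is produced and active.
No repressor is bound and QuvH and NolX are active, so *temY* is transcribed.
So TemY is produced and active.
With repressor TemY bound, *jovS* is not transcribed.
So JovS is not produced.
Ornithine is present, so KosK is inactive.
With no repressor bound, *fenX* is transcribed.
So FenX is produced and active.
No repressor is bound and NolS and FenX are active, so *kosE* is transcribed.

ON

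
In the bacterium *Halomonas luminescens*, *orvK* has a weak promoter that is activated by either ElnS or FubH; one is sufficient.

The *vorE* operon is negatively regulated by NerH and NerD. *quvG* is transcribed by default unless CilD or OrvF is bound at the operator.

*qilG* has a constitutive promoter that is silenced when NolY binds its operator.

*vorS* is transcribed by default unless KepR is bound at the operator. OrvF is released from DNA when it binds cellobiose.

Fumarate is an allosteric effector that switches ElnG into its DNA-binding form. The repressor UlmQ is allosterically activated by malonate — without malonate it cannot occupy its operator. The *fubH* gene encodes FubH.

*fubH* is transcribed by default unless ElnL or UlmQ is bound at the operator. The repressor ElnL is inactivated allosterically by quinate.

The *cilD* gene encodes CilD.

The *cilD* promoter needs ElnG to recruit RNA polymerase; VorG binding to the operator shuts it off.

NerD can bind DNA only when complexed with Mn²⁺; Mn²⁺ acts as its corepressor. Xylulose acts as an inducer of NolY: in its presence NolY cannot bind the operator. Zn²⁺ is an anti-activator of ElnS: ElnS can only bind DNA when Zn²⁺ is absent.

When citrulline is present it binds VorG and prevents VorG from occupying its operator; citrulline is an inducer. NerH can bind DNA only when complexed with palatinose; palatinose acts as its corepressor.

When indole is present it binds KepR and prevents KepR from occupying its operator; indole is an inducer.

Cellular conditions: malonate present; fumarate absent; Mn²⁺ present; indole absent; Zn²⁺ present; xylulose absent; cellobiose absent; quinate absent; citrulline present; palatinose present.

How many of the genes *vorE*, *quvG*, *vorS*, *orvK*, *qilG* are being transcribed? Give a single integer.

0

Palatinose is present, so NerH is active.
Mn²⁺ is present, so NerD is active.
With repressor NerH bound, *vorE* is not transcribed.
→ *vorE* is OFF.
Fumarate is absent, so ElnG is inactive.
Citrulline is present, so VorG is inactive.
Required activator ElnG is absent, so *cilD* is not transcribed.
So CilD is not produced.
Cellobiose is absent, so OrvF is active.
With repressor OrvF bound, *quvG* is not transcribed.
→ *quvG* is OFF.
Indole is absent, so KepR is active.
With repressor KepR bound, *vorS* is not transcribed.
→ *vorS* is OFF.
Zn²⁺ is present, so ElnS is inactive.
Quinate is absent, so ElnL is active.
Malonate is present, so UlmQ is active.
With repressor ElnL bound, *fubH* is not transcribed.
So FubH is not produced.
No activator is available at the *orvK* promoter, so *orvK* is not transcribed.
→ *orvK* is OFF.
Xylulose is absent, so NolY is active.
With repressor NolY bound, *qilG* is not transcribed.
→ *qilG* is OFF.
0 of the 5 genes are transcribed.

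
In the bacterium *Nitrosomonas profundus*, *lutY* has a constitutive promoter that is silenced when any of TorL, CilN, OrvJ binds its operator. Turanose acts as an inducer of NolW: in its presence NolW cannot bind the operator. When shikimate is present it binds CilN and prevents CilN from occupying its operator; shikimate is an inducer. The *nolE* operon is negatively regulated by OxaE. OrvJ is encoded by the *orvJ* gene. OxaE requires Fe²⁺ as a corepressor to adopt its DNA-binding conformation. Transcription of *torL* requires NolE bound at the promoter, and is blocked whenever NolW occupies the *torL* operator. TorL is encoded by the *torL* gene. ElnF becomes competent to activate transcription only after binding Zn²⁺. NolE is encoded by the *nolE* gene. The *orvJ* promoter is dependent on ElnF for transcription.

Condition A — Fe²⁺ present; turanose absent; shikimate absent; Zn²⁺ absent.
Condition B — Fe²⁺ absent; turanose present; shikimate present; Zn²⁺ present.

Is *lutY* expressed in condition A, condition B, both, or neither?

Condition A:
Fe²⁺ is present, so OxaE is active.
With repressor OxaE bound, *nolE* is not transcribed.
So NolE is not produced.
Turanose is absent, so NolW is active.
With repressor NolW bound, *torL* is not transcribed.
So TorL is not produced.
Shikimate is absent, so CilN is active.
Zn²⁺ is absent, so ElnF is inactive.
Required activator ElnF is absent, so *orvJ* is not transcribed.
So OrvJ is not produced.
With repressor CilN bound, *lutY* is not transcribed.
→ *lutY* is OFF in A.
Condition B:
Fe²⁺ is absent, so OxaE is inactive.
With no repressor bound, *nolE* is transcribed.
So NolE is produced and active.
Turanose is present, so NolW is inactive.
No repressor is bound and NolE is active, so *torL* is transcribed.
So TorL is produced and active.
Shikimate is present, so CilN is inactive.
Zn²⁺ is present, so ElnF is active.
No repressor is bound and ElnF is active, so *orvJ* is transcribed.
So OrvJ is produced and active.
With repressor TorL bound, *lutY* is not transcribed.
→ *lutY* is OFF in B.

neither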